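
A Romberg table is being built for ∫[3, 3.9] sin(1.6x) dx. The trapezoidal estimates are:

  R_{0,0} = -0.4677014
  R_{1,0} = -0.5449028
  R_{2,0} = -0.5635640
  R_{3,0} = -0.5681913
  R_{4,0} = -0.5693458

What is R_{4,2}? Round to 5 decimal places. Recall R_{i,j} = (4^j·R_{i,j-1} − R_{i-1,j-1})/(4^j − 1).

-0.56973

R_{3,1} = (4·(-0.5681913) − (-0.5635640)) / 3 = -0.5697337
R_{4,1} = (4·(-0.5693458) − (-0.5681913)) / 3 = -0.5697306
R_{4,2} = -0.5697306 + (-0.5697306 − (-0.5697337))/15 = -0.5697304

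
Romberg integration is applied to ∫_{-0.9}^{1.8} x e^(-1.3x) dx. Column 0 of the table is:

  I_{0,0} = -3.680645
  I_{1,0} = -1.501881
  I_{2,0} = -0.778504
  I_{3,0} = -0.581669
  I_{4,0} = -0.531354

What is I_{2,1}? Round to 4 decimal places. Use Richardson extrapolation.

-0.5374

Richardson extrapolation on the trapezoidal column (denominator 4−1=3):
I_{2,1} = (4·(-0.778504) − (-1.501881)) / 3 = -0.537378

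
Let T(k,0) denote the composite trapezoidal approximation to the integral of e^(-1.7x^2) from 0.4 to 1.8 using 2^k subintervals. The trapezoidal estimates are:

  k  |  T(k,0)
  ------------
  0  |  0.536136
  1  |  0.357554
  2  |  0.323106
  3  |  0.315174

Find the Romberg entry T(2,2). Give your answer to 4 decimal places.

T(1,1) = 0.357554 + (0.357554 − 0.536136)/3 = 0.298027
T(2,1) = 0.323106 + (0.323106 − 0.357554)/3 = 0.311623
T(2,2) = (16·0.311623 − 0.298027) / 15 = 0.312529

0.3125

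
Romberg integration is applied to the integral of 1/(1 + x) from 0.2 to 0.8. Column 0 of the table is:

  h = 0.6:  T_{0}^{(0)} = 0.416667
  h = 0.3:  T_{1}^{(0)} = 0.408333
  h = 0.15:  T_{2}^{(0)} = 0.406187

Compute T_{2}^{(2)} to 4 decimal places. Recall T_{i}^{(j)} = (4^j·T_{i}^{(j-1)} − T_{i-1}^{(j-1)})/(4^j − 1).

0.4055

T_{1}^{(1)} = 0.408333 + (0.408333 − 0.416667)/3 = 0.405555
T_{2}^{(1)} = 0.406187 + (0.406187 − 0.408333)/3 = 0.405472
T_{2}^{(2)} = 0.405472 + (0.405472 − 0.405555)/15 = 0.405466
(Column j=1 coincides with Simpson's rule on the same nodes.)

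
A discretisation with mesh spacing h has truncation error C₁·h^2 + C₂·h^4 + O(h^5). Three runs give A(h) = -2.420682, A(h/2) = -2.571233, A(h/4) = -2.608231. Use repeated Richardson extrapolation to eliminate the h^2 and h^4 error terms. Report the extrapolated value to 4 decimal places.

-2.6205

First eliminate the h^2 term (factor 2^2 = 4):
  B₁ = (4·(-2.571233) − (-2.420682))/3 = -2.621417
  B₂ = (4·(-2.608231) − (-2.571233))/3 = -2.620564
Then eliminate the h^4 term (factor 2^4 = 16):
  (16·(-2.620564) − (-2.621417))/15 = -2.620507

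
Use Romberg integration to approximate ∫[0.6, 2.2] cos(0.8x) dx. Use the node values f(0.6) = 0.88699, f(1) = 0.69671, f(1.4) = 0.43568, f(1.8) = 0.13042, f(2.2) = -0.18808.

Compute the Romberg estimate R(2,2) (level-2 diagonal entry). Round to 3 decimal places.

0.650

R(0,0) (trapezoid, 1 panel, h=1.6000): 0.55913
R(1,0) (trapezoid, 2 panels, h=0.8000): 0.62811
R(2,0) (trapezoid, 4 panels, h=0.4000): 0.64491
R(1,1) = 0.62811 + (0.62811 − 0.55913)/3 = 0.65110
R(2,1) = 0.64491 + (0.64491 − 0.62811)/3 = 0.65051
R(2,2) = 0.65051 + (0.65051 − 0.65110)/15 = 0.65047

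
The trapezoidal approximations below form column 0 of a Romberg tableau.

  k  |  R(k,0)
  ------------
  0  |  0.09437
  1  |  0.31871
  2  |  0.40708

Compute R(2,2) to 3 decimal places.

Richardson extrapolation on the trapezoidal column (denominator 4−1=3):
R(1,1) = (4·0.31871 − 0.09437) / 3 = 0.39349
R(2,1) = 0.40708 + (0.40708 − 0.31871)/3 = 0.43654
R(2,2) = (16·0.43654 − 0.39349) / 15 = 0.43941
(Column j=1 coincides with Simpson's rule on the same nodes.)

0.439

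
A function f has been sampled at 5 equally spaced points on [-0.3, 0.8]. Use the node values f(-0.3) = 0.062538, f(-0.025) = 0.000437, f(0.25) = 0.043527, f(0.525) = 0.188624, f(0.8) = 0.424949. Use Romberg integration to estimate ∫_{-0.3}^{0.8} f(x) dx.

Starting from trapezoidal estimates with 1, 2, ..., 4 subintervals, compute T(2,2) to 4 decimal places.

T(0,0) (trapezoid, 1 panel, h=1.1000): 0.268118
T(1,0) (trapezoid, 2 panels, h=0.5500): 0.157999
T(2,0) (trapezoid, 4 panels, h=0.2750): 0.130991
T(1,1) = 0.157999 + (0.157999 − 0.268118)/3 = 0.121293
T(2,1) = 0.130991 + (0.130991 − 0.157999)/3 = 0.121988
T(2,2) = 0.121988 + (0.121988 − 0.121293)/15 = 0.122034

0.1220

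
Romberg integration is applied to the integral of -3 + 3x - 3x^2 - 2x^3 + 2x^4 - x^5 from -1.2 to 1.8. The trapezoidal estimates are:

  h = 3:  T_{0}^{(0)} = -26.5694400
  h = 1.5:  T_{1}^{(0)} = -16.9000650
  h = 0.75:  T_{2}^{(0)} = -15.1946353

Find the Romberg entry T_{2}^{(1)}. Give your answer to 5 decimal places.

-14.62616

Richardson extrapolation on the trapezoidal column (denominator 4−1=3):
T_{2}^{(1)} = -15.1946353 + (-15.1946353 − (-16.9000650))/3 = -14.6261587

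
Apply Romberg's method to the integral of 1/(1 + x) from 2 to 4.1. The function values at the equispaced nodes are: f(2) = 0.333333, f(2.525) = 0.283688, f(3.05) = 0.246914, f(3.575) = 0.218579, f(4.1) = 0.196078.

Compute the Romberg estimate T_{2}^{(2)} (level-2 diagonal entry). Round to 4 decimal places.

T_{0}^{(0)} (trapezoid, 1 panel, h=2.1000): 0.555882
T_{1}^{(0)} (trapezoid, 2 panels, h=1.0500): 0.537200
T_{2}^{(0)} (trapezoid, 4 panels, h=0.5250): 0.532290
T_{1}^{(1)} = 0.537200 + (0.537200 − 0.555882)/3 = 0.530973
T_{2}^{(1)} = 0.532290 + (0.532290 − 0.537200)/3 = 0.530653
T_{2}^{(2)} = 0.530653 + (0.530653 − 0.530973)/15 = 0.530632

0.5306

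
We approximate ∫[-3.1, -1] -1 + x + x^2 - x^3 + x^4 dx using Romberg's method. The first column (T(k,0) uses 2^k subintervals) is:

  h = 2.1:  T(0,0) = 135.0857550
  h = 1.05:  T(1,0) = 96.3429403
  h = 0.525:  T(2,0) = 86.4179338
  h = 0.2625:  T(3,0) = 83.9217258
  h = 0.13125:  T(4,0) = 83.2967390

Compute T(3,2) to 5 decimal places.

83.08833

Richardson extrapolation on the trapezoidal column (denominator 4−1=3):
T(2,1) = (4·86.4179338 − 96.3429403) / 3 = 83.1095983
T(3,1) = 83.9217258 + (83.9217258 − 86.4179338)/3 = 83.0896565
T(3,2) = (16·83.0896565 − 83.1095983) / 15 = 83.0883270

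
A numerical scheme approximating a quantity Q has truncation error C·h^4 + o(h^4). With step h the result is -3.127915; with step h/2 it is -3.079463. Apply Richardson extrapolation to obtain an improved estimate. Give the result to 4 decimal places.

-3.0762

The leading error scales as h^4; refining by a factor of 2 reduces it by 2^4 = 16.
Extrapolated value = (16·A(h/2) − A(h)) / (16 − 1)
= (16·(-3.079463) − (-3.127915)) / 15
= -46.143493 / 15 = -3.076233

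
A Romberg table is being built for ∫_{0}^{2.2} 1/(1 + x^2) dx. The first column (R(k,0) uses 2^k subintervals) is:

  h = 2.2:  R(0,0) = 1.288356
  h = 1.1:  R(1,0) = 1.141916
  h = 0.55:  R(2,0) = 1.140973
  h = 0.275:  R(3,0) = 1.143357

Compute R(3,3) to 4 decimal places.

R(1,1) = 1.141916 + (1.141916 − 1.288356)/3 = 1.093103
R(2,1) = (4·1.140973 − 1.141916) / 3 = 1.140659
R(3,1) = 1.143357 + (1.143357 − 1.140973)/3 = 1.144152
R(2,2) = 1.140659 + (1.140659 − 1.093103)/15 = 1.143829
R(3,2) = 1.144152 + (1.144152 − 1.140659)/15 = 1.144385
R(3,3) = 1.144385 + (1.144385 − 1.143829)/63 = 1.144394

1.1444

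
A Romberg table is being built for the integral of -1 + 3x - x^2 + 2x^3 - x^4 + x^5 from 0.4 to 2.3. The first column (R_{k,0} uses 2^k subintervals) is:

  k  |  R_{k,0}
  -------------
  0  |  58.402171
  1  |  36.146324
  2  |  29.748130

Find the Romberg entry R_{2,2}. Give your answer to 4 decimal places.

Richardson extrapolation on the trapezoidal column (denominator 4−1=3):
R_{1,1} = 36.146324 + (36.146324 − 58.402171)/3 = 28.727708
R_{2,1} = (4·29.748130 − 36.146324) / 3 = 27.615399
R_{2,2} = 27.615399 + (27.615399 − 28.727708)/15 = 27.541245

27.5412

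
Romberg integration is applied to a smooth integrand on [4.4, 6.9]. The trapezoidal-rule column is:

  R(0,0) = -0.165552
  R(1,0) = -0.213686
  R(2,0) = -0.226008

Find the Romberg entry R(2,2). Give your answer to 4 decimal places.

Richardson extrapolation on the trapezoidal column (denominator 4−1=3):
R(1,1) = -0.213686 + (-0.213686 − (-0.165552))/3 = -0.229731
R(2,1) = (4·(-0.226008) − (-0.213686)) / 3 = -0.230115
R(2,2) = -0.230115 + (-0.230115 − (-0.229731))/15 = -0.230141

-0.2301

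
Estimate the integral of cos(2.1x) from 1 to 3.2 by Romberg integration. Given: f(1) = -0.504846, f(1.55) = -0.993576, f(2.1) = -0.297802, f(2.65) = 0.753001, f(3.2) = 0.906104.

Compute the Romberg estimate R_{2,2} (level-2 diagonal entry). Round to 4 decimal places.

R_{0,0} (trapezoid, 1 panel, h=2.2000): 0.441384
R_{1,0} (trapezoid, 2 panels, h=1.1000): -0.106890
R_{2,0} (trapezoid, 4 panels, h=0.5500): -0.185761
R_{1,1} = -0.106890 + (-0.106890 − 0.441384)/3 = -0.289648
R_{2,1} = -0.185761 + (-0.185761 − (-0.106890))/3 = -0.212051
R_{2,2} = -0.212051 + (-0.212051 − (-0.289648))/15 = -0.206878

-0.2069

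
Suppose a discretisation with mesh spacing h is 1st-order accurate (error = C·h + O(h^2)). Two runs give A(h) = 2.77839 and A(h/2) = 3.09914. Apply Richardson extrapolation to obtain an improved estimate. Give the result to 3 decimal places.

3.420

Extrapolated value = (2·A(h/2) − A(h)) / (2 − 1)
= (2·3.09914 − 2.77839) / 1
= 3.41989 / 1 = 3.41989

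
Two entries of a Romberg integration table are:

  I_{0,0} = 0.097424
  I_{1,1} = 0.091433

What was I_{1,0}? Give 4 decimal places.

From I_{1,1} = (4·I_{1,0} − I_{0,0})/3, solve for I_{1,0}:
4·I_{1,0} = 3·0.091433 + 0.097424 = 0.371723
I_{1,0} = 0.092931

0.0929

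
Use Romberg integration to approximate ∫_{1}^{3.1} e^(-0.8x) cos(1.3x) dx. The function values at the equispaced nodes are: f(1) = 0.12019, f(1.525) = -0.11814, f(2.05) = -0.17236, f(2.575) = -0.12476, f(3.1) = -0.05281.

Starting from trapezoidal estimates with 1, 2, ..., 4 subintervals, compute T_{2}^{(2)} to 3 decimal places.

T_{0}^{(0)} (trapezoid, 1 panel, h=2.1000): 0.07075
T_{1}^{(0)} (trapezoid, 2 panels, h=1.0500): -0.14560
T_{2}^{(0)} (trapezoid, 4 panels, h=0.5250): -0.20032
T_{1}^{(1)} = -0.14560 + (-0.14560 − 0.07075)/3 = -0.21772
T_{2}^{(1)} = -0.20032 + (-0.20032 − (-0.14560))/3 = -0.21856
T_{2}^{(2)} = -0.21856 + (-0.21856 − (-0.21772))/15 = -0.21862

-0.219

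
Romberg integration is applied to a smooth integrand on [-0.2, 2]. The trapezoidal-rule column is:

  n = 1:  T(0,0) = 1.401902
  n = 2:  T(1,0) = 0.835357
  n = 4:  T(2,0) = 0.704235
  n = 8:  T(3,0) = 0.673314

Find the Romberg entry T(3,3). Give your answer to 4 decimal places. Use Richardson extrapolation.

Richardson extrapolation on the trapezoidal column (denominator 4−1=3):
T(1,1) = (4·0.835357 − 1.401902) / 3 = 0.646509
T(2,1) = (4·0.704235 − 0.835357) / 3 = 0.660528
T(3,1) = (4·0.673314 − 0.704235) / 3 = 0.663007
T(2,2) = (16·0.660528 − 0.646509) / 15 = 0.661463
T(3,2) = 0.663007 + (0.663007 − 0.660528)/15 = 0.663172
T(3,3) = (64·0.663172 − 0.661463) / 63 = 0.663199

0.6632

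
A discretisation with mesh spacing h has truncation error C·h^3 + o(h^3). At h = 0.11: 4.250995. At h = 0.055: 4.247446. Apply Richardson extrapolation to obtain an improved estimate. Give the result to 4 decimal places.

4.2469

The leading error scales as h^3; refining by a factor of 2 reduces it by 2^3 = 8.
Extrapolated value = (8·A(h/2) − A(h)) / (8 − 1)
= (8·4.247446 − 4.250995) / 7
= 29.728573 / 7 = 4.246939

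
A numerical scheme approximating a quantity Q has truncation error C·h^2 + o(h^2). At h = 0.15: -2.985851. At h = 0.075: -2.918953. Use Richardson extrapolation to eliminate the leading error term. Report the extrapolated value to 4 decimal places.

-2.8967

The leading error scales as h^2; refining by a factor of 2 reduces it by 2^2 = 4.
Extrapolated value = (4·A(h/2) − A(h)) / (4 − 1)
= (4·(-2.918953) − (-2.985851)) / 3
= -8.689961 / 3 = -2.896654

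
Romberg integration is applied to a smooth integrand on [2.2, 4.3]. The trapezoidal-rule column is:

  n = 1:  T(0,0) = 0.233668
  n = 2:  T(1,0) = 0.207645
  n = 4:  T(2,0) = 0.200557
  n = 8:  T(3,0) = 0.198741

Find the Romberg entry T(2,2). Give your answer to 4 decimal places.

0.1981

T(1,1) = 0.207645 + (0.207645 − 0.233668)/3 = 0.198971
T(2,1) = 0.200557 + (0.200557 − 0.207645)/3 = 0.198194
T(2,2) = 0.198194 + (0.198194 − 0.198971)/15 = 0.198142
(Column j=1 coincides with Simpson's rule on the same nodes.)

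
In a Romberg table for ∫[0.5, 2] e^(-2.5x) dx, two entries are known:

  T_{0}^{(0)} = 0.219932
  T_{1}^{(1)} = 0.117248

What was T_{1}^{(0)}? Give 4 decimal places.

From T_{1}^{(1)} = (4·T_{1}^{(0)} − T_{0}^{(0)})/3, solve for T_{1}^{(0)}:
4·T_{1}^{(0)} = 3·0.117248 + 0.219932 = 0.571676
T_{1}^{(0)} = 0.142919

0.1429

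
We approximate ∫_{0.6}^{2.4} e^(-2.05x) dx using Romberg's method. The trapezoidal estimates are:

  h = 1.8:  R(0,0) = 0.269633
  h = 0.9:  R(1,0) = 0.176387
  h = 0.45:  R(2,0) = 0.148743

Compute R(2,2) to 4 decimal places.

0.1391

Richardson extrapolation on the trapezoidal column (denominator 4−1=3):
R(1,1) = (4·0.176387 − 0.269633) / 3 = 0.145305
R(2,1) = (4·0.148743 − 0.176387) / 3 = 0.139528
R(2,2) = (16·0.139528 − 0.145305) / 15 = 0.139143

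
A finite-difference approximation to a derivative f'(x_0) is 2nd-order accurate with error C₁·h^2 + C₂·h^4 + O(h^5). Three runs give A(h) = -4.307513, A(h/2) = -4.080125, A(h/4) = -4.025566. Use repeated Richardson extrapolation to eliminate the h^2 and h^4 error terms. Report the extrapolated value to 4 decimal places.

First eliminate the h^2 term (factor 2^2 = 4):
  B₁ = (4·(-4.080125) − (-4.307513))/3 = -4.004329
  B₂ = (4·(-4.025566) − (-4.080125))/3 = -4.007380
Then eliminate the h^4 term (factor 2^4 = 16):
  (16·(-4.007380) − (-4.004329))/15 = -4.007583

-4.0076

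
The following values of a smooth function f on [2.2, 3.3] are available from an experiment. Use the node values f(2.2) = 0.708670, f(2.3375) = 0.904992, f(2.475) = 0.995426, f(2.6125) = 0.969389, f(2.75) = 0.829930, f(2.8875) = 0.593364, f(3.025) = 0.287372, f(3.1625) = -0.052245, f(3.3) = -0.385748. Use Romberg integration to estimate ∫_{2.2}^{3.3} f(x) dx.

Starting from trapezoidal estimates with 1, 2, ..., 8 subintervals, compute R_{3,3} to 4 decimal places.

0.6513

R_{0,0} (trapezoid, 1 panel, h=1.1000): 0.177607
R_{1,0} (trapezoid, 2 panels, h=0.5500): 0.545265
R_{2,0} (trapezoid, 4 panels, h=0.2750): 0.625402
R_{3,0} (trapezoid, 8 panels, h=0.1375): 0.644832
R_{1,1} = 0.545265 + (0.545265 − 0.177607)/3 = 0.667818
R_{2,1} = 0.625402 + (0.625402 − 0.545265)/3 = 0.652114
R_{3,1} = 0.644832 + (0.644832 − 0.625402)/3 = 0.651309
R_{2,2} = 0.652114 + (0.652114 − 0.667818)/15 = 0.651067
R_{3,2} = 0.651309 + (0.651309 − 0.652114)/15 = 0.651255
R_{3,3} = 0.651255 + (0.651255 − 0.651067)/63 = 0.651258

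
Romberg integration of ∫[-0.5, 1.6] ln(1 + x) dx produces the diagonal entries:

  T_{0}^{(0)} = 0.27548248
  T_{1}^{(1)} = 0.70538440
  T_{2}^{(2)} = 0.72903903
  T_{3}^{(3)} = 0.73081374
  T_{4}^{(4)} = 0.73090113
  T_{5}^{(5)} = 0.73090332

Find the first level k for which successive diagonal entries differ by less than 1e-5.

k = 5

|T_{1}^{(1)} − T_{0}^{(0)}| = 0.42990192 ≥ 1e-5
|T_{2}^{(2)} − T_{1}^{(1)}| = 0.02365463 ≥ 1e-5
|T_{3}^{(3)} − T_{2}^{(2)}| = 0.00177471 ≥ 1e-5
|T_{4}^{(4)} − T_{3}^{(3)}| = 0.00008739 ≥ 1e-5
|T_{5}^{(5)} − T_{4}^{(4)}| = 0.00000219 < 1e-5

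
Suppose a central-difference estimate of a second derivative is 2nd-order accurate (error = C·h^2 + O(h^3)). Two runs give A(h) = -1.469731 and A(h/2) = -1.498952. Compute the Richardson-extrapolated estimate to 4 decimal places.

The leading error scales as h^2; refining by a factor of 2 reduces it by 2^2 = 4.
Extrapolated value = (4·A(h/2) − A(h)) / (4 − 1)
= (4·(-1.498952) − (-1.469731)) / 3
= -4.526077 / 3 = -1.508692

-1.5087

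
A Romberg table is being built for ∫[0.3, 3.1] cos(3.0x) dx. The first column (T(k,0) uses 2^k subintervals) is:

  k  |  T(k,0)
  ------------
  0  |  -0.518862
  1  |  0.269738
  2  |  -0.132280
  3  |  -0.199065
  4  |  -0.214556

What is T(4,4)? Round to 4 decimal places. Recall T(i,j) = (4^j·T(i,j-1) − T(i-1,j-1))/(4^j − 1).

-0.2196

Richardson extrapolation on the trapezoidal column (denominator 4−1=3):
T(1,1) = 0.269738 + (0.269738 − (-0.518862))/3 = 0.532605
T(2,1) = (4·(-0.132280) − 0.269738) / 3 = -0.266286
T(3,1) = -0.199065 + (-0.199065 − (-0.132280))/3 = -0.221327
T(4,1) = (4·(-0.214556) − (-0.199065)) / 3 = -0.219720
T(2,2) = (16·(-0.266286) − 0.532605) / 15 = -0.319545
T(3,2) = (16·(-0.221327) − (-0.266286)) / 15 = -0.218330
T(4,2) = (16·(-0.219720) − (-0.221327)) / 15 = -0.219613
T(3,3) = (64·(-0.218330) − (-0.319545)) / 63 = -0.216723
T(4,3) = (64·(-0.219613) − (-0.218330)) / 63 = -0.219633
T(4,4) = -0.219633 + (-0.219633 − (-0.216723))/255 = -0.219644
(Column j=1 coincides with Simpson's rule on the same nodes.)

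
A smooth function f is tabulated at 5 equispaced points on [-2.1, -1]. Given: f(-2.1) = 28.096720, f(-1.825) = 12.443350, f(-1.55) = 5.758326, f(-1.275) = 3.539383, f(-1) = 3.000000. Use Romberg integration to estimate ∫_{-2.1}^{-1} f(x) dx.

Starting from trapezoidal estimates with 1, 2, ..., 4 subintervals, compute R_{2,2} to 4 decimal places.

9.7561

R_{0,0} (trapezoid, 1 panel, h=1.1000): 17.103196
R_{1,0} (trapezoid, 2 panels, h=0.5500): 11.718677
R_{2,0} (trapezoid, 4 panels, h=0.2750): 10.254590
R_{1,1} = 11.718677 + (11.718677 − 17.103196)/3 = 9.923837
R_{2,1} = 10.254590 + (10.254590 − 11.718677)/3 = 9.766561
R_{2,2} = 9.766561 + (9.766561 − 9.923837)/15 = 9.756076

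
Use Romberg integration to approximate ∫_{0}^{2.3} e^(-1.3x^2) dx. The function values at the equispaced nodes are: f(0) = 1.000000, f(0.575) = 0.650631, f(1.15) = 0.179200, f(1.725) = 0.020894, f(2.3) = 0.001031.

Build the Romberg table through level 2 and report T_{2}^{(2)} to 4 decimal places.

T_{0}^{(0)} (trapezoid, 1 panel, h=2.3000): 1.151186
T_{1}^{(0)} (trapezoid, 2 panels, h=1.1500): 0.781673
T_{2}^{(0)} (trapezoid, 4 panels, h=0.5750): 0.776963
T_{1}^{(1)} = 0.781673 + (0.781673 − 1.151186)/3 = 0.658502
T_{2}^{(1)} = 0.776963 + (0.776963 − 0.781673)/3 = 0.775393
T_{2}^{(2)} = 0.775393 + (0.775393 − 0.658502)/15 = 0.783186

0.7832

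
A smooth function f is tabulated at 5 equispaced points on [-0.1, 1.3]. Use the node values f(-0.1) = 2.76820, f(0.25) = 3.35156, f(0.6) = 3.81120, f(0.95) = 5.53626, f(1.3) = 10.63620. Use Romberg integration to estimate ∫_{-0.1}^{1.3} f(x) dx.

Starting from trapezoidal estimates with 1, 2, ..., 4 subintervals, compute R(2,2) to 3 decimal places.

R(0,0) (trapezoid, 1 panel, h=1.4000): 9.38308
R(1,0) (trapezoid, 2 panels, h=0.7000): 7.35938
R(2,0) (trapezoid, 4 panels, h=0.3500): 6.79043
R(1,1) = 7.35938 + (7.35938 − 9.38308)/3 = 6.68481
R(2,1) = 6.79043 + (6.79043 − 7.35938)/3 = 6.60078
R(2,2) = 6.60078 + (6.60078 − 6.68481)/15 = 6.59518

6.595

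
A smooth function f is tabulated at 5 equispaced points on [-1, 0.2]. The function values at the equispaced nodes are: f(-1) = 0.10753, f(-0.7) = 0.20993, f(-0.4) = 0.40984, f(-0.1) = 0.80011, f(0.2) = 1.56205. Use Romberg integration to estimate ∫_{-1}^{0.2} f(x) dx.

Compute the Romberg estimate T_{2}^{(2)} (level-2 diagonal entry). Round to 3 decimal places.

T_{0}^{(0)} (trapezoid, 1 panel, h=1.2000): 1.00175
T_{1}^{(0)} (trapezoid, 2 panels, h=0.6000): 0.74678
T_{2}^{(0)} (trapezoid, 4 panels, h=0.3000): 0.67640
T_{1}^{(1)} = 0.74678 + (0.74678 − 1.00175)/3 = 0.66179
T_{2}^{(1)} = 0.67640 + (0.67640 − 0.74678)/3 = 0.65294
T_{2}^{(2)} = 0.65294 + (0.65294 − 0.66179)/15 = 0.65235

0.652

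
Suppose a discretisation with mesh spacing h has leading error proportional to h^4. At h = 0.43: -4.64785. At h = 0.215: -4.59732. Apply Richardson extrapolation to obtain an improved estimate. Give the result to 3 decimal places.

Extrapolated value = (16·A(h/2) − A(h)) / (16 − 1)
= (16·(-4.59732) − (-4.64785)) / 15
= -68.90927 / 15 = -4.59395

-4.594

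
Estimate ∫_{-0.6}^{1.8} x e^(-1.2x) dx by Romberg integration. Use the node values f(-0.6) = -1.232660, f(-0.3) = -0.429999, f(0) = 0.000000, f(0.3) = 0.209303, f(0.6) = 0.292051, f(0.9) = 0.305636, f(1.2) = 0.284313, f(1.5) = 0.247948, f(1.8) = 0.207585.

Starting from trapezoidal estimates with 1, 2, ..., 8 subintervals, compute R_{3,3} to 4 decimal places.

R_{0,0} (trapezoid, 1 panel, h=2.4000): -1.230090
R_{1,0} (trapezoid, 2 panels, h=1.2000): -0.264584
R_{2,0} (trapezoid, 4 panels, h=0.6000): 0.038296
R_{3,0} (trapezoid, 8 panels, h=0.3000): 0.119014
R_{1,1} = -0.264584 + (-0.264584 − (-1.230090))/3 = 0.057251
R_{2,1} = 0.038296 + (0.038296 − (-0.264584))/3 = 0.139256
R_{3,1} = 0.119014 + (0.119014 − 0.038296)/3 = 0.145920
R_{2,2} = 0.139256 + (0.139256 − 0.057251)/15 = 0.144723
R_{3,2} = 0.145920 + (0.145920 − 0.139256)/15 = 0.146364
R_{3,3} = 0.146364 + (0.146364 − 0.144723)/63 = 0.146390

0.1464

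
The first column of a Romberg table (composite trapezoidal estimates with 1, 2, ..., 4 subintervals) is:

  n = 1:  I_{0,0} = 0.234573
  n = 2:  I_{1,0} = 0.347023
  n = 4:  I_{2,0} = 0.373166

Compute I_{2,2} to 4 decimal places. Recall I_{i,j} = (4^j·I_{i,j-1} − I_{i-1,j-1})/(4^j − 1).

0.3817

I_{1,1} = 0.347023 + (0.347023 − 0.234573)/3 = 0.384506
I_{2,1} = (4·0.373166 − 0.347023) / 3 = 0.381880
I_{2,2} = (16·0.381880 − 0.384506) / 15 = 0.381705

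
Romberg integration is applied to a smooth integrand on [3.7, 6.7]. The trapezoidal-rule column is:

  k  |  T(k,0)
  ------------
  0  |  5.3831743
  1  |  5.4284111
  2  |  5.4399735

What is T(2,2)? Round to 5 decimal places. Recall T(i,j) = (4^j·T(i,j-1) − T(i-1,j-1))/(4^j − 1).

5.44385

Richardson extrapolation on the trapezoidal column (denominator 4−1=3):
T(1,1) = 5.4284111 + (5.4284111 − 5.3831743)/3 = 5.4434900
T(2,1) = (4·5.4399735 − 5.4284111) / 3 = 5.4438276
T(2,2) = (16·5.4438276 − 5.4434900) / 15 = 5.4438501
(Column j=1 coincides with Simpson's rule on the same nodes.)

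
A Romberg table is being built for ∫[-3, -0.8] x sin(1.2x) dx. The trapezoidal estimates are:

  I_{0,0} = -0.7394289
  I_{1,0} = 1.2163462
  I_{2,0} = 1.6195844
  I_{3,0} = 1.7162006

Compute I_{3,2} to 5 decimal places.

1.74803

Richardson extrapolation on the trapezoidal column (denominator 4−1=3):
I_{2,1} = 1.6195844 + (1.6195844 − 1.2163462)/3 = 1.7539971
I_{3,1} = 1.7162006 + (1.7162006 − 1.6195844)/3 = 1.7484060
I_{3,2} = (16·1.7484060 − 1.7539971) / 15 = 1.7480333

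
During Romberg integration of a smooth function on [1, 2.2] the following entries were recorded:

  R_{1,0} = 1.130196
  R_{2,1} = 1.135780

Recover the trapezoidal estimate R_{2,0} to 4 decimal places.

From R_{2,1} = (4·R_{2,0} − R_{1,0})/3, solve for R_{2,0}:
4·R_{2,0} = 3·1.135780 + 1.130196 = 4.537536
R_{2,0} = 1.134384

1.1344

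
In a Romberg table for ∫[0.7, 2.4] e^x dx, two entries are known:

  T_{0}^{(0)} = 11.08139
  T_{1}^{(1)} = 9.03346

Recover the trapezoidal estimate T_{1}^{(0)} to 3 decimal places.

9.545

From T_{1}^{(1)} = (4·T_{1}^{(0)} − T_{0}^{(0)})/3, solve for T_{1}^{(0)}:
4·T_{1}^{(0)} = 3·9.03346 + 11.08139 = 38.18177
T_{1}^{(0)} = 9.54544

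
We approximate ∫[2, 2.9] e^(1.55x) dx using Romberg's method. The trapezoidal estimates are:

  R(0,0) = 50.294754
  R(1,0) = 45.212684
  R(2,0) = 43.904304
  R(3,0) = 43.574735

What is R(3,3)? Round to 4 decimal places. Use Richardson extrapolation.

Richardson extrapolation on the trapezoidal column (denominator 4−1=3):
R(1,1) = (4·45.212684 − 50.294754) / 3 = 43.518661
R(2,1) = 43.904304 + (43.904304 − 45.212684)/3 = 43.468177
R(3,1) = 43.574735 + (43.574735 − 43.904304)/3 = 43.464879
R(2,2) = 43.468177 + (43.468177 − 43.518661)/15 = 43.464811
R(3,2) = 43.464879 + (43.464879 − 43.468177)/15 = 43.464659
R(3,3) = 43.464659 + (43.464659 − 43.464811)/63 = 43.464657
(Column j=1 coincides with Simpson's rule on the same nodes.)

43.4647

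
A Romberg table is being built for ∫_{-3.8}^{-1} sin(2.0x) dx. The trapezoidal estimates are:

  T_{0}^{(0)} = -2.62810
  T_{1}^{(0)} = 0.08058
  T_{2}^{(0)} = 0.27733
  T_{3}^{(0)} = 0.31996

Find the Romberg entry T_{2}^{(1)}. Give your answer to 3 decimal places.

0.343

Richardson extrapolation on the trapezoidal column (denominator 4−1=3):
T_{2}^{(1)} = 0.27733 + (0.27733 − 0.08058)/3 = 0.34291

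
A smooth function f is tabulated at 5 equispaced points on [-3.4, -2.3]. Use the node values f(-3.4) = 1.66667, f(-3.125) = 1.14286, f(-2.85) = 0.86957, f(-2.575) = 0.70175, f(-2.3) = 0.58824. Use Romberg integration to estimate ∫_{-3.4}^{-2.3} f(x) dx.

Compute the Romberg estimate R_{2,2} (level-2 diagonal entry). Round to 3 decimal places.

1.042

R_{0,0} (trapezoid, 1 panel, h=1.1000): 1.24020
R_{1,0} (trapezoid, 2 panels, h=0.5500): 1.09836
R_{2,0} (trapezoid, 4 panels, h=0.2750): 1.05645
R_{1,1} = 1.09836 + (1.09836 − 1.24020)/3 = 1.05108
R_{2,1} = 1.05645 + (1.05645 − 1.09836)/3 = 1.04248
R_{2,2} = 1.04248 + (1.04248 − 1.05108)/15 = 1.04191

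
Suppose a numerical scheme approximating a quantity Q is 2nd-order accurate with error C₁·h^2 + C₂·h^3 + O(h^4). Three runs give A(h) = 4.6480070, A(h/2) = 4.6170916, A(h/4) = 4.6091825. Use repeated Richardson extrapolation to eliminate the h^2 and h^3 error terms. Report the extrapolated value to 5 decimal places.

4.60651

First eliminate the h^2 term (factor 2^2 = 4):
  B₁ = (4·4.6170916 − 4.6480070)/3 = 4.6067865
  B₂ = (4·4.6091825 − 4.6170916)/3 = 4.6065461
Then eliminate the h^3 term (factor 2^3 = 8):
  (8·4.6065461 − 4.6067865)/7 = 4.6065118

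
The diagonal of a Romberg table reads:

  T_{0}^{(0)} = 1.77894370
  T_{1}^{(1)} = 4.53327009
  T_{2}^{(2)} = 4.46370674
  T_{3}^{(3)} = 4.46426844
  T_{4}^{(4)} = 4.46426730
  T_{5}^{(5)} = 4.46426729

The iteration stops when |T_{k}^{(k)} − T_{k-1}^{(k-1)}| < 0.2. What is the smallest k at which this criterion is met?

|T_{1}^{(1)} − T_{0}^{(0)}| = 2.75432639 ≥ 0.2
|T_{2}^{(2)} − T_{1}^{(1)}| = 0.06956335 < 0.2

k = 2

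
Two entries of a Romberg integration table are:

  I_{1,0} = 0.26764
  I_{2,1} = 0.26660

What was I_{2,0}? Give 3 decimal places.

From I_{2,1} = (4·I_{2,0} − I_{1,0})/3, solve for I_{2,0}:
4·I_{2,0} = 3·0.26660 + 0.26764 = 1.06744
I_{2,0} = 0.26686

0.267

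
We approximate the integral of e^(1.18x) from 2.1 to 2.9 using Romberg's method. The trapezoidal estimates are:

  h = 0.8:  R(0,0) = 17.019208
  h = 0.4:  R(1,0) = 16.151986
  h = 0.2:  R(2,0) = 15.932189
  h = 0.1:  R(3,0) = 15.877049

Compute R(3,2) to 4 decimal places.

R(2,1) = (4·15.932189 − 16.151986) / 3 = 15.858923
R(3,1) = (4·15.877049 − 15.932189) / 3 = 15.858669
R(3,2) = 15.858669 + (15.858669 − 15.858923)/15 = 15.858652
(Column j=1 coincides with Simpson's rule on the same nodes.)

15.8587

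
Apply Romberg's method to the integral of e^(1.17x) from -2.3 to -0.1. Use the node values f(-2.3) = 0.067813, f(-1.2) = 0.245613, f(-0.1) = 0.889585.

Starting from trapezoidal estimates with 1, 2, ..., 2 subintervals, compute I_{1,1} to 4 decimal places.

0.7113

I_{0,0} (trapezoid, 1 panel, h=2.2000): 1.053138
I_{1,0} (trapezoid, 2 panels, h=1.1000): 0.796743
I_{1,1} = 0.796743 + (0.796743 − 1.053138)/3 = 0.711278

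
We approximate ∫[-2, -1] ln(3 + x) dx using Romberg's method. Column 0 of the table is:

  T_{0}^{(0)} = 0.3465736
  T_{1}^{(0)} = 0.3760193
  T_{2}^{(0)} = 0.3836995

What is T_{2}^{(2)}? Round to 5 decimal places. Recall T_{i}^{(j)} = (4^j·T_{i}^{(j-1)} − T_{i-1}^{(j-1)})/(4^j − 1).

T_{1}^{(1)} = (4·0.3760193 − 0.3465736) / 3 = 0.3858345
T_{2}^{(1)} = 0.3836995 + (0.3836995 − 0.3760193)/3 = 0.3862596
T_{2}^{(2)} = (16·0.3862596 − 0.3858345) / 15 = 0.3862879

0.38629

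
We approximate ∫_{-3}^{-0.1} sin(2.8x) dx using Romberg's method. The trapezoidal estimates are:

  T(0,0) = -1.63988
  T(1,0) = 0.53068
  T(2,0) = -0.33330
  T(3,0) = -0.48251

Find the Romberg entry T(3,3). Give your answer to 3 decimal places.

Richardson extrapolation on the trapezoidal column (denominator 4−1=3):
T(1,1) = (4·0.53068 − (-1.63988)) / 3 = 1.25420
T(2,1) = (4·(-0.33330) − 0.53068) / 3 = -0.62129
T(3,1) = (4·(-0.48251) − (-0.33330)) / 3 = -0.53225
T(2,2) = -0.62129 + (-0.62129 − 1.25420)/15 = -0.74632
T(3,2) = -0.53225 + (-0.53225 − (-0.62129))/15 = -0.52631
T(3,3) = -0.52631 + (-0.52631 − (-0.74632))/63 = -0.52282
(Column j=1 coincides with Simpson's rule on the same nodes.)

-0.523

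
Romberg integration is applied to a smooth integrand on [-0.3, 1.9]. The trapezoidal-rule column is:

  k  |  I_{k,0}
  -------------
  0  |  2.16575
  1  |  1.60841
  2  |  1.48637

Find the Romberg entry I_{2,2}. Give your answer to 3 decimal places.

I_{1,1} = 1.60841 + (1.60841 − 2.16575)/3 = 1.42263
I_{2,1} = 1.48637 + (1.48637 − 1.60841)/3 = 1.44569
I_{2,2} = 1.44569 + (1.44569 − 1.42263)/15 = 1.44723

1.447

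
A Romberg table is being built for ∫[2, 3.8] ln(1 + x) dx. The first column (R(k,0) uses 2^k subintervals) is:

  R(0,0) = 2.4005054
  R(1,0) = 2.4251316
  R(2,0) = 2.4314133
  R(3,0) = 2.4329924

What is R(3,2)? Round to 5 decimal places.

2.43352

R(2,1) = 2.4314133 + (2.4314133 − 2.4251316)/3 = 2.4335072
R(3,1) = 2.4329924 + (2.4329924 − 2.4314133)/3 = 2.4335188
R(3,2) = 2.4335188 + (2.4335188 − 2.4335072)/15 = 2.4335196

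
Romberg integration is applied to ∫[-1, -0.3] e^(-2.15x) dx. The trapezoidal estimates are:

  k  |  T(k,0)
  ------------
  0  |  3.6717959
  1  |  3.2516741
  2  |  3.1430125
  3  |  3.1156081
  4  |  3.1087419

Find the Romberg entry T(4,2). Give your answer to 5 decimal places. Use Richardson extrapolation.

3.10645

T(3,1) = 3.1156081 + (3.1156081 − 3.1430125)/3 = 3.1064733
T(4,1) = (4·3.1087419 − 3.1156081) / 3 = 3.1064532
T(4,2) = 3.1064532 + (3.1064532 − 3.1064733)/15 = 3.1064519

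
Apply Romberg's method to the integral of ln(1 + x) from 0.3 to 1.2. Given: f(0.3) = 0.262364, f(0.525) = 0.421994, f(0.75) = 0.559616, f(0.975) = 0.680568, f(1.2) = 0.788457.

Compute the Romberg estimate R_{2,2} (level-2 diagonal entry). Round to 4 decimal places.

0.4935

R_{0,0} (trapezoid, 1 panel, h=0.9000): 0.472869
R_{1,0} (trapezoid, 2 panels, h=0.4500): 0.488262
R_{2,0} (trapezoid, 4 panels, h=0.2250): 0.492207
R_{1,1} = 0.488262 + (0.488262 − 0.472869)/3 = 0.493393
R_{2,1} = 0.492207 + (0.492207 − 0.488262)/3 = 0.493522
R_{2,2} = 0.493522 + (0.493522 − 0.493393)/15 = 0.493531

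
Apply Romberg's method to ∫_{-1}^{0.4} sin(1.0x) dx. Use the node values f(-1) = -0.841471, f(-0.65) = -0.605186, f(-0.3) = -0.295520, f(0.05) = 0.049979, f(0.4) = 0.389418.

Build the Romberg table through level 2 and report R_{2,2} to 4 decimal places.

-0.3808

R_{0,0} (trapezoid, 1 panel, h=1.4000): -0.316437
R_{1,0} (trapezoid, 2 panels, h=0.7000): -0.365083
R_{2,0} (trapezoid, 4 panels, h=0.3500): -0.376864
R_{1,1} = -0.365083 + (-0.365083 − (-0.316437))/3 = -0.381298
R_{2,1} = -0.376864 + (-0.376864 − (-0.365083))/3 = -0.380791
R_{2,2} = -0.380791 + (-0.380791 − (-0.381298))/15 = -0.380757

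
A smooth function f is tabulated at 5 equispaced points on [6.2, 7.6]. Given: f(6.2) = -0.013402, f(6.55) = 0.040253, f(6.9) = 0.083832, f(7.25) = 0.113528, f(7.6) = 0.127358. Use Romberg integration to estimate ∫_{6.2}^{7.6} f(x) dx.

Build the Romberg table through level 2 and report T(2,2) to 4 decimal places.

T(0,0) (trapezoid, 1 panel, h=1.4000): 0.079769
T(1,0) (trapezoid, 2 panels, h=0.7000): 0.098567
T(2,0) (trapezoid, 4 panels, h=0.3500): 0.103107
T(1,1) = 0.098567 + (0.098567 − 0.079769)/3 = 0.104833
T(2,1) = 0.103107 + (0.103107 − 0.098567)/3 = 0.104620
T(2,2) = 0.104620 + (0.104620 − 0.104833)/15 = 0.104606

0.1046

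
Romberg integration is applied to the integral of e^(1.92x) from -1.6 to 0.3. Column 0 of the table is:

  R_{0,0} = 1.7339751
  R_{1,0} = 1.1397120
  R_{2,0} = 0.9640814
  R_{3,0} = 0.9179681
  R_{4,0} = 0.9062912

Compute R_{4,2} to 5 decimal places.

0.90239

R_{3,1} = (4·0.9179681 − 0.9640814) / 3 = 0.9025970
R_{4,1} = (4·0.9062912 − 0.9179681) / 3 = 0.9023989
R_{4,2} = (16·0.9023989 − 0.9025970) / 15 = 0.9023857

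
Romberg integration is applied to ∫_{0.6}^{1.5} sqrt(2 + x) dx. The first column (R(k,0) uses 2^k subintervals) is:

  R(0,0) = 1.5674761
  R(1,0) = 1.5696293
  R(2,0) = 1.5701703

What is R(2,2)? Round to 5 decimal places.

Richardson extrapolation on the trapezoidal column (denominator 4−1=3):
R(1,1) = 1.5696293 + (1.5696293 − 1.5674761)/3 = 1.5703470
R(2,1) = (4·1.5701703 − 1.5696293) / 3 = 1.5703506
R(2,2) = (16·1.5703506 − 1.5703470) / 15 = 1.5703508
(Column j=1 coincides with Simpson's rule on the same nodes.)

1.57035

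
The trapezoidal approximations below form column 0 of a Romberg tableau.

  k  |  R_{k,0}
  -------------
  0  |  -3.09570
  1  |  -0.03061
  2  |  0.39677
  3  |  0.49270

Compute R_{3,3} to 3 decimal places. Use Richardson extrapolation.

R_{1,1} = -0.03061 + (-0.03061 − (-3.09570))/3 = 0.99109
R_{2,1} = 0.39677 + (0.39677 − (-0.03061))/3 = 0.53923
R_{3,1} = 0.49270 + (0.49270 − 0.39677)/3 = 0.52468
R_{2,2} = 0.53923 + (0.53923 − 0.99109)/15 = 0.50911
R_{3,2} = 0.52468 + (0.52468 − 0.53923)/15 = 0.52371
R_{3,3} = (64·0.52371 − 0.50911) / 63 = 0.52394

0.524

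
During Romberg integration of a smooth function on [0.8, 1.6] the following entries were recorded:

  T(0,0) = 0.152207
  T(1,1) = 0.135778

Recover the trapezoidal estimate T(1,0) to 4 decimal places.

From T(1,1) = (4·T(1,0) − T(0,0))/3, solve for T(1,0):
4·T(1,0) = 3·0.135778 + 0.152207 = 0.559541
T(1,0) = 0.139885

0.1399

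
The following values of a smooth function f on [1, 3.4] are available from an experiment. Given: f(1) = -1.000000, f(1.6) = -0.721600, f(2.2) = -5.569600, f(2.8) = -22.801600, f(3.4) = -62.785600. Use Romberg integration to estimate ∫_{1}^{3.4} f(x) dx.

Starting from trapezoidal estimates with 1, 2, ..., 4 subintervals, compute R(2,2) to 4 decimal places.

-33.7620

R(0,0) (trapezoid, 1 panel, h=2.4000): -76.542720
R(1,0) (trapezoid, 2 panels, h=1.2000): -44.954880
R(2,0) (trapezoid, 4 panels, h=0.6000): -36.591360
R(1,1) = -44.954880 + (-44.954880 − (-76.542720))/3 = -34.425600
R(2,1) = -36.591360 + (-36.591360 − (-44.954880))/3 = -33.803520
R(2,2) = -33.803520 + (-33.803520 − (-34.425600))/15 = -33.762048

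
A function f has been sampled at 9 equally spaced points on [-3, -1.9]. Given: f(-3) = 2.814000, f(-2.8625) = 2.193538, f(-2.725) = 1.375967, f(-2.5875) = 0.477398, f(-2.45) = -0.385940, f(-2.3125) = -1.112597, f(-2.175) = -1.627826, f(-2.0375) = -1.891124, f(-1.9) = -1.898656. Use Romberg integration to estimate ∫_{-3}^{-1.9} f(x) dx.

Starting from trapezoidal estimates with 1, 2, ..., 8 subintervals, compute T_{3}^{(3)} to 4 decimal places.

-0.0774

T_{0}^{(0)} (trapezoid, 1 panel, h=1.1000): 0.503439
T_{1}^{(0)} (trapezoid, 2 panels, h=0.5500): 0.039453
T_{2}^{(0)} (trapezoid, 4 panels, h=0.2750): -0.049535
T_{3}^{(0)} (trapezoid, 8 panels, h=0.1375): -0.070525
T_{1}^{(1)} = 0.039453 + (0.039453 − 0.503439)/3 = -0.115209
T_{2}^{(1)} = -0.049535 + (-0.049535 − 0.039453)/3 = -0.079198
T_{3}^{(1)} = -0.070525 + (-0.070525 − (-0.049535))/3 = -0.077522
T_{2}^{(2)} = -0.079198 + (-0.079198 − (-0.115209))/15 = -0.076797
T_{3}^{(2)} = -0.077522 + (-0.077522 − (-0.079198))/15 = -0.077410
T_{3}^{(3)} = -0.077410 + (-0.077410 − (-0.076797))/63 = -0.077420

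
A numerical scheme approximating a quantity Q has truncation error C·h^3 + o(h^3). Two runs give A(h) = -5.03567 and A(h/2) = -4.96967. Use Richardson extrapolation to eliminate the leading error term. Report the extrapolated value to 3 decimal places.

The leading error scales as h^3; refining by a factor of 2 reduces it by 2^3 = 8.
Extrapolated value = (8·A(h/2) − A(h)) / (8 − 1)
= (8·(-4.96967) − (-5.03567)) / 7
= -34.72169 / 7 = -4.96024

-4.960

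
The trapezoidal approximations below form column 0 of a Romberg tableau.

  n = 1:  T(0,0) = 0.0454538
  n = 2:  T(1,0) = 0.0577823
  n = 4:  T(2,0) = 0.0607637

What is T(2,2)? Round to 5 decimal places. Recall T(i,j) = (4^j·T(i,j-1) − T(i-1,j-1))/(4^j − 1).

T(1,1) = 0.0577823 + (0.0577823 − 0.0454538)/3 = 0.0618918
T(2,1) = (4·0.0607637 − 0.0577823) / 3 = 0.0617575
T(2,2) = 0.0617575 + (0.0617575 − 0.0618918)/15 = 0.0617485

0.06175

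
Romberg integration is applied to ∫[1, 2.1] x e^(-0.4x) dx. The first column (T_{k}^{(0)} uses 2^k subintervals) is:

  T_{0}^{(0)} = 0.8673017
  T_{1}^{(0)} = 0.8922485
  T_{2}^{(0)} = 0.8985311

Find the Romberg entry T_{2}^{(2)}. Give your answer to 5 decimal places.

0.90063

Richardson extrapolation on the trapezoidal column (denominator 4−1=3):
T_{1}^{(1)} = (4·0.8922485 − 0.8673017) / 3 = 0.9005641
T_{2}^{(1)} = (4·0.8985311 − 0.8922485) / 3 = 0.9006253
T_{2}^{(2)} = (16·0.9006253 − 0.9005641) / 15 = 0.9006294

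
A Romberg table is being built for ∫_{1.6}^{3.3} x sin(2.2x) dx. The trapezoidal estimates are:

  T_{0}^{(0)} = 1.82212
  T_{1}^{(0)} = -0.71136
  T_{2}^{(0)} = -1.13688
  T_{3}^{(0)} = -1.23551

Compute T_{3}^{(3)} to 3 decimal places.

Richardson extrapolation on the trapezoidal column (denominator 4−1=3):
T_{1}^{(1)} = (4·(-0.71136) − 1.82212) / 3 = -1.55585
T_{2}^{(1)} = (4·(-1.13688) − (-0.71136)) / 3 = -1.27872
T_{3}^{(1)} = (4·(-1.23551) − (-1.13688)) / 3 = -1.26839
T_{2}^{(2)} = -1.27872 + (-1.27872 − (-1.55585))/15 = -1.26024
T_{3}^{(2)} = -1.26839 + (-1.26839 − (-1.27872))/15 = -1.26770
T_{3}^{(3)} = (64·(-1.26770) − (-1.26024)) / 63 = -1.26782

-1.268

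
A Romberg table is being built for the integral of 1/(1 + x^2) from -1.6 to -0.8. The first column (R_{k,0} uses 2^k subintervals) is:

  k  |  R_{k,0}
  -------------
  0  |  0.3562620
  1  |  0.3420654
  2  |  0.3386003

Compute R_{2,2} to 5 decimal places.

0.33745

R_{1,1} = 0.3420654 + (0.3420654 − 0.3562620)/3 = 0.3373332
R_{2,1} = (4·0.3386003 − 0.3420654) / 3 = 0.3374453
R_{2,2} = (16·0.3374453 − 0.3373332) / 15 = 0.3374528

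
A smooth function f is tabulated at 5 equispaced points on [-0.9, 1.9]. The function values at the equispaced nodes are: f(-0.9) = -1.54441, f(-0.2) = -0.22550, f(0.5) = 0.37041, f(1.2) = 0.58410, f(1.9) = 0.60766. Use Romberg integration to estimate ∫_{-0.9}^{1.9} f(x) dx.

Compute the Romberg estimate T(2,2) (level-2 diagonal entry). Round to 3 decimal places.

0.291

T(0,0) (trapezoid, 1 panel, h=2.8000): -1.31145
T(1,0) (trapezoid, 2 panels, h=1.4000): -0.13715
T(2,0) (trapezoid, 4 panels, h=0.7000): 0.18244
T(1,1) = -0.13715 + (-0.13715 − (-1.31145))/3 = 0.25428
T(2,1) = 0.18244 + (0.18244 − (-0.13715))/3 = 0.28897
T(2,2) = 0.28897 + (0.28897 − 0.25428)/15 = 0.29128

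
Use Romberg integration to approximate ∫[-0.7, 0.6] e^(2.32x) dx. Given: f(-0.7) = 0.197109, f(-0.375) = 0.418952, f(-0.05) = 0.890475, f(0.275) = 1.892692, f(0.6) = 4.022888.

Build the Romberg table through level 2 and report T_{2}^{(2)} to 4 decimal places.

1.6495

T_{0}^{(0)} (trapezoid, 1 panel, h=1.3000): 2.742998
T_{1}^{(0)} (trapezoid, 2 panels, h=0.6500): 1.950308
T_{2}^{(0)} (trapezoid, 4 panels, h=0.3250): 1.726438
T_{1}^{(1)} = 1.950308 + (1.950308 − 2.742998)/3 = 1.686078
T_{2}^{(1)} = 1.726438 + (1.726438 − 1.950308)/3 = 1.651815
T_{2}^{(2)} = 1.651815 + (1.651815 − 1.686078)/15 = 1.649531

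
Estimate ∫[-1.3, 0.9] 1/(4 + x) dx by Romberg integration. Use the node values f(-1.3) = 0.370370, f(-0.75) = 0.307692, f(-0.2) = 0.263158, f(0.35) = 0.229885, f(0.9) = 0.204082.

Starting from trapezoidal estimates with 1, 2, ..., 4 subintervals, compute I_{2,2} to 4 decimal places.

I_{0,0} (trapezoid, 1 panel, h=2.2000): 0.631897
I_{1,0} (trapezoid, 2 panels, h=1.1000): 0.605422
I_{2,0} (trapezoid, 4 panels, h=0.5500): 0.598379
I_{1,1} = 0.605422 + (0.605422 − 0.631897)/3 = 0.596597
I_{2,1} = 0.598379 + (0.598379 − 0.605422)/3 = 0.596031
I_{2,2} = 0.596031 + (0.596031 − 0.596597)/15 = 0.595993

0.5960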